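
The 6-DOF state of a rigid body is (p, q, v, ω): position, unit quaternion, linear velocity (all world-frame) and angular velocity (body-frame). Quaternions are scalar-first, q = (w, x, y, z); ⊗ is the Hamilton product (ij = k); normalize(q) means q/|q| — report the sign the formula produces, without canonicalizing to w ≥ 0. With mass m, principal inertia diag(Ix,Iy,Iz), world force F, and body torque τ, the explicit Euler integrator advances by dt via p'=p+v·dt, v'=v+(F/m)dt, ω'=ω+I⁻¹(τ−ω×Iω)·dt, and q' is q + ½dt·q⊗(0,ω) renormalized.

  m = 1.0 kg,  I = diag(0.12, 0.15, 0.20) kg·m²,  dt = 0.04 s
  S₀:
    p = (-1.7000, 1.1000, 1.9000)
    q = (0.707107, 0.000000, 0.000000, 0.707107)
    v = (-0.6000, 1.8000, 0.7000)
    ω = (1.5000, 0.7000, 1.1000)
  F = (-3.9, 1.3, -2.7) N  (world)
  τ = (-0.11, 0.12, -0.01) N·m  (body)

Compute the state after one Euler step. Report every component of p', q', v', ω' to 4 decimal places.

p' = (-1.7240, 1.1720, 1.9280)
q' = (0.6910, 0.0113, 0.0311, 0.7221)
v' = (-0.7560, 1.8520, 0.5920)
ω' = (1.4505, 0.7672, 1.0917)

linear accel F/m = (-3.9000, 1.3000, -2.7000)
p + v·dt = (-1.7240, 1.1720, 1.9280)
new velocity v' = (-0.7560, 1.8520, 0.5920)
gyro term ω×Iω = (0.0385, -0.1320, 0.0315)
angular accel α = (-1.2375, 1.6800, -0.2075)
ω + α·dt = (1.4505, 0.7672, 1.0917)
q⊗(0,ω) = (-0.7778177, 0.5656856, 1.5556354, 0.7778177)
updated quaternion q' = (0.6910, 0.0113, 0.0311, 0.7221)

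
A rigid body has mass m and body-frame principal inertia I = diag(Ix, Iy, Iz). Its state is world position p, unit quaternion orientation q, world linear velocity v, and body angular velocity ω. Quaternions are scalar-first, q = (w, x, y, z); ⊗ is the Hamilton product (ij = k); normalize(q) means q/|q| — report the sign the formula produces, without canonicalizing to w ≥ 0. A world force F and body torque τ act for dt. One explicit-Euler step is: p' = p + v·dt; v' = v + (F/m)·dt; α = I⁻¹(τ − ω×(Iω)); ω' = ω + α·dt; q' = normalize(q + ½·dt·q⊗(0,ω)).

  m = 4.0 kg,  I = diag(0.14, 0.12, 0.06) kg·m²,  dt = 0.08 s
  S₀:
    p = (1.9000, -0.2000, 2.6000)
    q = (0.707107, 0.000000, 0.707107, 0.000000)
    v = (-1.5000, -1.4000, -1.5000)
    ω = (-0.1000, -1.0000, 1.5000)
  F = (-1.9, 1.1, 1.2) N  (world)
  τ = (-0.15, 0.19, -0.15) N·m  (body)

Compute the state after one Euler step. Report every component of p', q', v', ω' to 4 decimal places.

p' = (1.7800, -0.3120, 2.4800)
q' = (0.7335, 0.0395, 0.6771, 0.0451)
v' = (-1.5380, -1.3780, -1.4760)
ω' = (-0.2371, -0.8653, 1.3027)

gyro term ω×Iω = (0.0900, -0.0120, -0.0020)
(τ − ω×Iω)/I = (-1.7143, 1.6833, -2.4667)
ω' = ω + α·dt = (-0.2371, -0.8653, 1.3027)
2q̇ = q⊗(0,ω) = (0.7071070, 0.9899498, -0.7071070, 1.1313712)
q' = normalize(q + ½dt·q⊗(0,ω)) = (0.7335, 0.0395, 0.6771, 0.0451)
a = (-0.4750, 0.2750, 0.3000)
p + v·dt = (1.7800, -0.3120, 2.4800)
v' = v + a·dt = (-1.5380, -1.3780, -1.4760)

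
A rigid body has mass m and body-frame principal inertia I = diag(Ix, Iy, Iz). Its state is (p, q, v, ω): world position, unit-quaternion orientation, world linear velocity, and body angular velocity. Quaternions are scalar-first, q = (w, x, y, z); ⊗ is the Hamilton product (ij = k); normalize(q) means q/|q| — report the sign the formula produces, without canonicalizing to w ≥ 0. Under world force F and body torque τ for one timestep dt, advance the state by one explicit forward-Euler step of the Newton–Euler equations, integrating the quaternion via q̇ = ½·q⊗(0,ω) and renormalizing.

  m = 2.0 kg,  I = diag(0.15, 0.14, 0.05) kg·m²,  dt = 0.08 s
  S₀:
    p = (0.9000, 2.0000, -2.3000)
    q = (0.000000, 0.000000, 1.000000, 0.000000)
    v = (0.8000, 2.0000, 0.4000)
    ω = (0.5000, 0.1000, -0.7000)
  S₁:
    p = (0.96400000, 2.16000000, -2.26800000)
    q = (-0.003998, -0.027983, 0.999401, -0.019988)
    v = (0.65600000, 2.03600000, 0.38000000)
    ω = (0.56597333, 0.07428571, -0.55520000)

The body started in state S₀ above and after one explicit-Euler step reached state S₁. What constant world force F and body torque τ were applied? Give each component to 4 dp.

F = (-3.6000, 0.9000, -0.5000)
τ = (0.1300, -0.0800, 0.0900)

Δω = ω₁−ω₀ = (0.06597333, -0.02571429, 0.14480000)
gyro term ω₀×Iω₀ = (0.0063, -0.0350, -0.0005)
I·α + gyro = (0.1300, -0.0800, 0.0900)
v₁ − v₀ = (-0.14400000, 0.03600000, -0.02000000)
applied force F = (-3.6000, 0.9000, -0.5000)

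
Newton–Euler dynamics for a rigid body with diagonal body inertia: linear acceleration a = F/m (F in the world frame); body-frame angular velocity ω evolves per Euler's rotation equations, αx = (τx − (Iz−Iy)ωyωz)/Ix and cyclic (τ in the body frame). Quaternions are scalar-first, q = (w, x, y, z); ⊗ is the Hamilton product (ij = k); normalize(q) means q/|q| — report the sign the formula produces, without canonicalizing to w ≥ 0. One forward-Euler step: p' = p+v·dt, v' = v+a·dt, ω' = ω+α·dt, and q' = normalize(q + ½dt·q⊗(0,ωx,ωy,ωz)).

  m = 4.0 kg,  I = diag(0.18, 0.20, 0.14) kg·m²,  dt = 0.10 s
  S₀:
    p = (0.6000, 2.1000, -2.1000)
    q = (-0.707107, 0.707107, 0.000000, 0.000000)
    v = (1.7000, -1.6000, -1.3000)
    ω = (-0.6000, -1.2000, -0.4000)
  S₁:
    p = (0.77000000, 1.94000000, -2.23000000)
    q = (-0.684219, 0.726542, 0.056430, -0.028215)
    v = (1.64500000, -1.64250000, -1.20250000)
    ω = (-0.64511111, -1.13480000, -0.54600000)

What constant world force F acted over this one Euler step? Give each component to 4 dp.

velocity change Δv = (-0.05500000, -0.04250000, 0.09750000)
applied force F = (-2.2000, -1.7000, 3.9000)

F = (-2.2000, -1.7000, 3.9000)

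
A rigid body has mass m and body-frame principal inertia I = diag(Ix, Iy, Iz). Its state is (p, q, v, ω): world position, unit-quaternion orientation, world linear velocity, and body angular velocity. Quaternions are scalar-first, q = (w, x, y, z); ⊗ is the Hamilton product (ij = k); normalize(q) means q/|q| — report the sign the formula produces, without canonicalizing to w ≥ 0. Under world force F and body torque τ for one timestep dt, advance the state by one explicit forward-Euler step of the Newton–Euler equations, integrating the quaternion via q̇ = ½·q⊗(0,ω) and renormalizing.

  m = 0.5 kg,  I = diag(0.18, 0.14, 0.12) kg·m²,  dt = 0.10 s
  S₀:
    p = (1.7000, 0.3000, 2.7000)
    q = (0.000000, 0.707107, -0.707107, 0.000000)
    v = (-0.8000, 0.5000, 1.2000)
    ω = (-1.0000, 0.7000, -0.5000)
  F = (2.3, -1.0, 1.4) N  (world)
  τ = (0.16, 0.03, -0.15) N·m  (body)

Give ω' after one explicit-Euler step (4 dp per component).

ω×(Iω) gyroscopic = (0.0070, 0.0300, 0.0280)
angular accel α = (0.8500, 0.0000, -1.4833)
new body rate ω' = (-0.9150, 0.7000, -0.6483)

ω' = (-0.9150, 0.7000, -0.6483)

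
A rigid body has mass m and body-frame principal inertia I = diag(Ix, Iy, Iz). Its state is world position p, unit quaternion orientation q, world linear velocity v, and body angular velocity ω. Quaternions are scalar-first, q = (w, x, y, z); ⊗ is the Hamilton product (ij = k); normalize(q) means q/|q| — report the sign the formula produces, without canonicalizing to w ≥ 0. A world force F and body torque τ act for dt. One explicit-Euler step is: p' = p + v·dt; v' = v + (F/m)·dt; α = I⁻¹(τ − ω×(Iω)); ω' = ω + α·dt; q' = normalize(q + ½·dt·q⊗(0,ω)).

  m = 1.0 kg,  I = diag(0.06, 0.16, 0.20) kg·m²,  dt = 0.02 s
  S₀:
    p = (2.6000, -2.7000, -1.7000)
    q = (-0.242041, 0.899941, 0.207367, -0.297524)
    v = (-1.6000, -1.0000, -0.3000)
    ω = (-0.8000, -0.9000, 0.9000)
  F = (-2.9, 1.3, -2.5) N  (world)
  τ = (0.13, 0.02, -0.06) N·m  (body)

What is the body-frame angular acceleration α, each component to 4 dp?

precession coupling ω×(Iω) = (-0.0324, 0.1008, 0.0720)
α = I⁻¹(τ − ω×Iω) = (2.7067, -0.5050, -0.6600)

α = (2.7067, -0.5050, -0.6600)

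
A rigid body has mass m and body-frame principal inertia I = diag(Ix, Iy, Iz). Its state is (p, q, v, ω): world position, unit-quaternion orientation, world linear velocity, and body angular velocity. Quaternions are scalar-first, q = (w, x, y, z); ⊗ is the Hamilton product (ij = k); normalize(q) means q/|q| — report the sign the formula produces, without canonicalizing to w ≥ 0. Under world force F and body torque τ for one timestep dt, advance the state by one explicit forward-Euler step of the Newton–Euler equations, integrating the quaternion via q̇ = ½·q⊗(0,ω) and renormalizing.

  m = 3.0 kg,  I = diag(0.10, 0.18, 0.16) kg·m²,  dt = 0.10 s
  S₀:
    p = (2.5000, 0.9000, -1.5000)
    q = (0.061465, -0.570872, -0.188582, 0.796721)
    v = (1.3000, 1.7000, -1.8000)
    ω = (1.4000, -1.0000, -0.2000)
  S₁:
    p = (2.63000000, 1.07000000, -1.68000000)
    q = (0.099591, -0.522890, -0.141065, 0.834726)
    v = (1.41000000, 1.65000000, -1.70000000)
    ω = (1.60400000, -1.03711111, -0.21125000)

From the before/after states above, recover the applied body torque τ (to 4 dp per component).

rate change Δω = (0.20400000, -0.03711111, -0.01125000)
precession coupling = (-0.0040, 0.0168, -0.1120)
τ = I·(Δω/dt) + ω₀×(Iω₀) = (0.2000, -0.0500, -0.1300)

τ = (0.2000, -0.0500, -0.1300)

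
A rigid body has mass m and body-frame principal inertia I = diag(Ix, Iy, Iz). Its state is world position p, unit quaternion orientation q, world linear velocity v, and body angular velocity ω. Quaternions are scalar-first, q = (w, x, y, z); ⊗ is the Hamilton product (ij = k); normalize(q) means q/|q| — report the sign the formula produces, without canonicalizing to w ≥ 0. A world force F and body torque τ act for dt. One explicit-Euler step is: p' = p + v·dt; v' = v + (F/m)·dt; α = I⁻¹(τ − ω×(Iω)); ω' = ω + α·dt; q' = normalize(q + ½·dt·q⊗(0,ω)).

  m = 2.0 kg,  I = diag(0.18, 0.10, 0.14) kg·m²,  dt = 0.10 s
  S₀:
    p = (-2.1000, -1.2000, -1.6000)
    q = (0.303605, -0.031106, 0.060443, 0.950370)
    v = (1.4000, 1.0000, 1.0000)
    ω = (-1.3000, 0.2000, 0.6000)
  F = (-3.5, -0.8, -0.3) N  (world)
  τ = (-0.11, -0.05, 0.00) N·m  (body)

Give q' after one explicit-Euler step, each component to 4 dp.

q' = (0.2718, -0.0584, 0.0026, 0.9606)

2q̇ = q⊗(0,ω) = (-0.6227484, -0.5484947, -1.1560964, 0.2545177)
q' = normalize(q + ½dt·q⊗(0,ω)) = (0.2718, -0.0584, 0.0026, 0.9606)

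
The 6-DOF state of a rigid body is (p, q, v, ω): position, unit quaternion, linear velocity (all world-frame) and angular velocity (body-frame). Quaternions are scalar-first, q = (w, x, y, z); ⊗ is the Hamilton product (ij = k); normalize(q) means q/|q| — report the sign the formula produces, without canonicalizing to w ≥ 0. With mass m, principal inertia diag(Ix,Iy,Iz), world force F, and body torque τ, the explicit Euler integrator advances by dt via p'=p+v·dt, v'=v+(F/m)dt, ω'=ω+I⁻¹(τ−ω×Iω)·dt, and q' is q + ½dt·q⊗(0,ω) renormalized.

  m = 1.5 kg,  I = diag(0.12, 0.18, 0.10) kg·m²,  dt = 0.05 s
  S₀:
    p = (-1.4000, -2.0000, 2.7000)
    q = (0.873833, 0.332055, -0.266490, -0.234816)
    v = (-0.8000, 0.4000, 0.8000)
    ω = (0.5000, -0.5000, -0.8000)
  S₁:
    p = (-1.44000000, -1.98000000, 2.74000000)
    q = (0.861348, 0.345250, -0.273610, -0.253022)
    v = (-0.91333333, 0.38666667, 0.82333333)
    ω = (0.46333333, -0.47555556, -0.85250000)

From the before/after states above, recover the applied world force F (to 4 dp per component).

F = (-3.4000, -0.4000, 0.7000)

v₁ − v₀ = (-0.11333333, -0.01333333, 0.02333333)
m·(v₁−v₀)/dt = (-3.4000, -0.4000, 0.7000)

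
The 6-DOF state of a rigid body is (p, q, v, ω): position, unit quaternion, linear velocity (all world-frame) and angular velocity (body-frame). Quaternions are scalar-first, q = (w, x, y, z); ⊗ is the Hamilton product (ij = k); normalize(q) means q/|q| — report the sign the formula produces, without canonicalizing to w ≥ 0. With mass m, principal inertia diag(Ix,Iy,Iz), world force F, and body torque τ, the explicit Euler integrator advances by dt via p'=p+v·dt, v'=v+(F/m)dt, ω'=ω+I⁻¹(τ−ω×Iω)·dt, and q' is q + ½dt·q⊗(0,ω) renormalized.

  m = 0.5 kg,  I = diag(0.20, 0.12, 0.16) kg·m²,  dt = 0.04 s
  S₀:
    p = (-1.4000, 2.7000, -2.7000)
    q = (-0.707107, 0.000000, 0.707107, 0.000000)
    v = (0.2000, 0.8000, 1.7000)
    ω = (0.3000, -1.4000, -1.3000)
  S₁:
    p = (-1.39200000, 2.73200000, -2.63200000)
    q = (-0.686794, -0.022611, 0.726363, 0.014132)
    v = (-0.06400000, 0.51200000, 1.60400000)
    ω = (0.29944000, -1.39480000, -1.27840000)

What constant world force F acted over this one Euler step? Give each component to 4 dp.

F = (-3.3000, -3.6000, -1.2000)

velocity change Δv = (-0.26400000, -0.28800000, -0.09600000)
applied force F = (-3.3000, -3.6000, -1.2000)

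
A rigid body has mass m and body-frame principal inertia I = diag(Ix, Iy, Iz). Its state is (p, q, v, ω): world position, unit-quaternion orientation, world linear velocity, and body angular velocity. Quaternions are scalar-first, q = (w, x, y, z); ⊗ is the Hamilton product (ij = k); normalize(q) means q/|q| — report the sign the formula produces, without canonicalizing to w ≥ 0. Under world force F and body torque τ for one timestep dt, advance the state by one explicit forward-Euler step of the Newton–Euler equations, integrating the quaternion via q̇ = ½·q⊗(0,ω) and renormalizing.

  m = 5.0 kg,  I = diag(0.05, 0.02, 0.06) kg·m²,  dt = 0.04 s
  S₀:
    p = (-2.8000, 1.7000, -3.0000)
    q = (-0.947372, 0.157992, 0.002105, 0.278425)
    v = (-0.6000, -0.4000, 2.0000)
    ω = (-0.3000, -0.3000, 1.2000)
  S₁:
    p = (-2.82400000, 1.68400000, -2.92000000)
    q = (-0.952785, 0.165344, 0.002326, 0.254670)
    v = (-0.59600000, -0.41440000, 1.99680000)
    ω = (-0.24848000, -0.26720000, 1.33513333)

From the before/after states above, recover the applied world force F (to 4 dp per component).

F = (0.5000, -1.8000, -0.4000)

v₁ − v₀ = (0.00400000, -0.01440000, -0.00320000)
m·(v₁−v₀)/dt = (0.5000, -1.8000, -0.4000)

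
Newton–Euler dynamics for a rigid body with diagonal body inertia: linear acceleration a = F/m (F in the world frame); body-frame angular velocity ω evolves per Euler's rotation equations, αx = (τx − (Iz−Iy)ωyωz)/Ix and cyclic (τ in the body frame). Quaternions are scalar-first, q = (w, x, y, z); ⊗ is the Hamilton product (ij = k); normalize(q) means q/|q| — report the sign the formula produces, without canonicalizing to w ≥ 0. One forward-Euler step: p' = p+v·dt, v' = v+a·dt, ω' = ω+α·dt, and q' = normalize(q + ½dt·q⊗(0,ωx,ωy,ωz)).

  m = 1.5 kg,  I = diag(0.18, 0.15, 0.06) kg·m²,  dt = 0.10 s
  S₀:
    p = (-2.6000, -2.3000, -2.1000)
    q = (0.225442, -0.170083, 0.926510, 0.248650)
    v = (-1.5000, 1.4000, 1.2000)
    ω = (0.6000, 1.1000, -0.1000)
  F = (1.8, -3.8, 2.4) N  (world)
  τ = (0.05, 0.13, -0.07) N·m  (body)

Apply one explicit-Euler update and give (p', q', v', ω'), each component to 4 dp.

(τ − ω×Iω)/I = (0.2228, 0.9147, -0.8367)
new body rate ω' = (0.6223, 1.1915, -0.1837)
2q̇ = q⊗(0,ω) = (-0.8922462, -0.2309008, 0.3801679, -0.7655415)
updated quaternion q' = (0.1805, -0.1813, 0.9437, 0.2100)
linear accel F/m = (1.2000, -2.5333, 1.6000)
new position p' = (-2.7500, -2.1600, -1.9800)
v' = v + a·dt = (-1.3800, 1.1467, 1.3600)

p' = (-2.7500, -2.1600, -1.9800)
q' = (0.1805, -0.1813, 0.9437, 0.2100)
v' = (-1.3800, 1.1467, 1.3600)
ω' = (0.6223, 1.1915, -0.1837)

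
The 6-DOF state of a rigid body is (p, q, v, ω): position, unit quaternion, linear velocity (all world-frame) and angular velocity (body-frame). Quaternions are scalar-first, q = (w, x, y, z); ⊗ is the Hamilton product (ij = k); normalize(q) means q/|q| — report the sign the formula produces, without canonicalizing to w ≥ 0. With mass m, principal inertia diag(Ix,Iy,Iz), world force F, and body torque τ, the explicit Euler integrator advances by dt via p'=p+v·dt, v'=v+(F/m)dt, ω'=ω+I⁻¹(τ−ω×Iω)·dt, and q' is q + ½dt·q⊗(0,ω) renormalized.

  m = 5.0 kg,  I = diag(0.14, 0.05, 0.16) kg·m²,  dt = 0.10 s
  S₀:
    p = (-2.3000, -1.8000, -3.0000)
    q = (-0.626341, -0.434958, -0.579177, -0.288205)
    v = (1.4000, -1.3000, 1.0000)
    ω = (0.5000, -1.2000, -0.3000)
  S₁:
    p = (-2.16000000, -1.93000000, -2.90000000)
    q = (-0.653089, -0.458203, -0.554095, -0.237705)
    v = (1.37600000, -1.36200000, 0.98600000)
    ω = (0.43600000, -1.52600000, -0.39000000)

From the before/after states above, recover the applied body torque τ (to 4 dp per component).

τ = (-0.0500, -0.1600, -0.0900)

ω₁ − ω₀ = (-0.06400000, -0.32600000, -0.09000000)
τ = I·(Δω/dt) + ω₀×(Iω₀) = (-0.0500, -0.1600, -0.0900)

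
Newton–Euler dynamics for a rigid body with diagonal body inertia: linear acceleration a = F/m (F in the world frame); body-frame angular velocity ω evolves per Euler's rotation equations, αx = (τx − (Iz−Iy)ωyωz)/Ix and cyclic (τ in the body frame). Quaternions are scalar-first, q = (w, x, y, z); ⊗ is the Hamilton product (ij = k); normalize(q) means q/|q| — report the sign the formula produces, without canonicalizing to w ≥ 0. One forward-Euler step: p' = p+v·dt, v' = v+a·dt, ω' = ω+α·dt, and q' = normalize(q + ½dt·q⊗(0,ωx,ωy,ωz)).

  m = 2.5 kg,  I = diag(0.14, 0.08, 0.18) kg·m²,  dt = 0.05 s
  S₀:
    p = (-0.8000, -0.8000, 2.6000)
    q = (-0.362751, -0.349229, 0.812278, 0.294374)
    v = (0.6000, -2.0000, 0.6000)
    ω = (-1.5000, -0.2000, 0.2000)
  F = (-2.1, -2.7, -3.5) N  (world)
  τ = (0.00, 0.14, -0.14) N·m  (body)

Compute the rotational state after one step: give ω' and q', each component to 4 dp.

gyro term ω×Iω = (-0.0040, 0.0120, -0.0180)
(τ − ω×Iω)/I = (0.0286, 1.6000, -0.6778)
new body rate ω' = (-1.4986, -0.1200, 0.1661)
q⊗(0,ω) = (-0.4202627, 0.7654569, -0.2991650, 1.2157126)
q' = normalize(q + ½dt·q⊗(0,ω)) = (-0.3730, -0.3299, 0.8042, 0.3245)

ω' = (-1.4986, -0.1200, 0.1661)
q' = (-0.3730, -0.3299, 0.8042, 0.3245)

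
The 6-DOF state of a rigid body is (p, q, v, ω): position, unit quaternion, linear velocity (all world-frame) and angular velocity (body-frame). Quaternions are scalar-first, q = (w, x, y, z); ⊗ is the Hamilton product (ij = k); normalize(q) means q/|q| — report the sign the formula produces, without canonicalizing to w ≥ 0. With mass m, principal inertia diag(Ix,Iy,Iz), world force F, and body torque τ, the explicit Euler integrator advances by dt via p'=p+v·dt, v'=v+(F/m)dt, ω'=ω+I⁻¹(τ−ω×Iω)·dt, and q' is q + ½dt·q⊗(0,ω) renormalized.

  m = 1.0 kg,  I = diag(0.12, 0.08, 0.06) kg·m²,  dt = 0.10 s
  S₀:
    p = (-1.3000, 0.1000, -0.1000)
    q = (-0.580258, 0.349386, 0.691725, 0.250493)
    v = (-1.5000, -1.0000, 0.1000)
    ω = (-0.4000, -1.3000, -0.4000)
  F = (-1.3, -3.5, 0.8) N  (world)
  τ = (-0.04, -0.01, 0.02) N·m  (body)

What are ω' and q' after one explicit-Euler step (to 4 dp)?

ω' = (-0.4247, -1.3245, -0.3320)
q' = (-0.5220, 0.3625, 0.7296, 0.2526)

gyro term ω×Iω = (-0.0104, 0.0096, -0.0208)
α = I⁻¹(τ − ω×Iω) = (-0.2467, -0.2450, 0.6800)
ω + α·dt = (-0.4247, -1.3245, -0.3320)
2q̇ = q⊗(0,ω) = (1.1391941, 0.2810541, 0.7938926, 0.0545914)
updated quaternion q' = (-0.5220, 0.3625, 0.7296, 0.2526)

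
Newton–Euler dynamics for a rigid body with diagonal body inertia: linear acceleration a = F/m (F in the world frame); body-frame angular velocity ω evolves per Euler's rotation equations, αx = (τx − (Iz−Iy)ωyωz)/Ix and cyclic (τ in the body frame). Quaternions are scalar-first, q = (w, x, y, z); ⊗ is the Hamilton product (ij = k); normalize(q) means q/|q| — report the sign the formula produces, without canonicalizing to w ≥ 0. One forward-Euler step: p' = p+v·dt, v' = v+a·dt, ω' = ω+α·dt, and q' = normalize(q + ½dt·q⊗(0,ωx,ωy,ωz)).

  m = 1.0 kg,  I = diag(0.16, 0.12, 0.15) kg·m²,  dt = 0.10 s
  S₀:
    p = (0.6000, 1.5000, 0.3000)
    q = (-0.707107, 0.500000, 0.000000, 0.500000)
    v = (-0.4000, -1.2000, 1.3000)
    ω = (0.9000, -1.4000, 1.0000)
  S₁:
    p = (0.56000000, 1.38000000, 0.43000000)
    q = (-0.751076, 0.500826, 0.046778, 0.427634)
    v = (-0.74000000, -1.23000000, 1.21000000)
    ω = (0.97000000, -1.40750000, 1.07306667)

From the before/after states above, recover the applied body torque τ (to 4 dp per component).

rate change Δω = (0.07000000, -0.00750000, 0.07306667)
gyro term ω₀×Iω₀ = (-0.0420, 0.0090, 0.0504)
τ = I·(Δω/dt) + ω₀×(Iω₀) = (0.0700, 0.0000, 0.1600)

τ = (0.0700, 0.0000, 0.1600)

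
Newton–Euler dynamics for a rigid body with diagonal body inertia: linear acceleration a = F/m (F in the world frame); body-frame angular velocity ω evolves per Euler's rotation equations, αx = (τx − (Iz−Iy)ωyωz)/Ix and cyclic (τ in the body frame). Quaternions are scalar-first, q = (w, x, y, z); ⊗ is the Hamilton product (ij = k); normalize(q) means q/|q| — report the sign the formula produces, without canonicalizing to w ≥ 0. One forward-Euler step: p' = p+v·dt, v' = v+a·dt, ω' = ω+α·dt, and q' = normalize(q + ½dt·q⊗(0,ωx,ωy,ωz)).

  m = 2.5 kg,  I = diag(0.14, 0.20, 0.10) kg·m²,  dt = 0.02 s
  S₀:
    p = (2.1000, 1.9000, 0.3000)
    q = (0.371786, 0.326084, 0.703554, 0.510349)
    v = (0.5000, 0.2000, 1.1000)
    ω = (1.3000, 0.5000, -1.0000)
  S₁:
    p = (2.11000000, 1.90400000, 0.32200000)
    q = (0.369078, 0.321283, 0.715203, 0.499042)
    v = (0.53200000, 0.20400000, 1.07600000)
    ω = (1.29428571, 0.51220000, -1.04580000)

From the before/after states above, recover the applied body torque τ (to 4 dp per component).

τ = (0.0100, 0.0700, -0.1900)

rate change Δω = (-0.00571429, 0.01220000, -0.04580000)
I·α + gyro = (0.0100, 0.0700, -0.1900)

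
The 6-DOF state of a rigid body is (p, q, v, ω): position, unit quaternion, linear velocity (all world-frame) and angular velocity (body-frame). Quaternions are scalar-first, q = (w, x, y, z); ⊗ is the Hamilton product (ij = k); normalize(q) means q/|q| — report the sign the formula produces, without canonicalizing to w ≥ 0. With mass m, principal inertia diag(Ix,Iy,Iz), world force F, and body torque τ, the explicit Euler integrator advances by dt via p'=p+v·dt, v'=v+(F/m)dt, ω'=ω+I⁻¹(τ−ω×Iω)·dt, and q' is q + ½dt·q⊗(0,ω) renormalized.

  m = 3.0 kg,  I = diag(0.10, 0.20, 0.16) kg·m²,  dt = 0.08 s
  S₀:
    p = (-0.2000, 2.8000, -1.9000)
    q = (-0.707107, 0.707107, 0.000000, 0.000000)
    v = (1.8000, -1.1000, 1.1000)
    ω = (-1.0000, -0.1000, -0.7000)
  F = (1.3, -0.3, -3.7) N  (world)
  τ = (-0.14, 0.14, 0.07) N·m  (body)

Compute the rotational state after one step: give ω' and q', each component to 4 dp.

ω' = (-1.1098, -0.0272, -0.6700)
q' = (-0.6780, 0.7345, 0.0226, 0.0170)

gyro term ω×Iω = (-0.0028, -0.0420, 0.0100)
α = I⁻¹(τ − ω×Iω) = (-1.3720, 0.9100, 0.3750)
ω + α·dt = (-1.1098, -0.0272, -0.6700)
Hamilton product q⊗(0,ω) = (0.7071070, 0.7071070, 0.5656856, 0.4242642)
updated quaternion q' = (-0.6780, 0.7345, 0.0226, 0.0170)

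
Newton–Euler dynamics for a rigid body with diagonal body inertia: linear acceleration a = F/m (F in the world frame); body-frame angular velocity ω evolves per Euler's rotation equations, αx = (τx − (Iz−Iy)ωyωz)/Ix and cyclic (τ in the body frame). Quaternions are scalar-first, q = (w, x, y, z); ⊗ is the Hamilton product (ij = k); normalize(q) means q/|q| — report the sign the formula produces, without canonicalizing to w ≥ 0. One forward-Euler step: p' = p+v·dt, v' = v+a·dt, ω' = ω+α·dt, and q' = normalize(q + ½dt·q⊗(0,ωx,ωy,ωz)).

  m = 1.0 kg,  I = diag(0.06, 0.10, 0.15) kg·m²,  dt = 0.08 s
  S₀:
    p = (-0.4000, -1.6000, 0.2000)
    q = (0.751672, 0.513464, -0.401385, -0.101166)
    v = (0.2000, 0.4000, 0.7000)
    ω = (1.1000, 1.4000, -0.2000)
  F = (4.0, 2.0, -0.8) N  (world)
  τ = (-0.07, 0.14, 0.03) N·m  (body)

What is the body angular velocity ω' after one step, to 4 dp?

ω' = (1.0253, 1.4962, -0.2169)

α = I⁻¹(τ − ω×Iω) = (-0.9333, 1.2020, -0.2107)
ω + α·dt = (1.0253, 1.4962, -0.2169)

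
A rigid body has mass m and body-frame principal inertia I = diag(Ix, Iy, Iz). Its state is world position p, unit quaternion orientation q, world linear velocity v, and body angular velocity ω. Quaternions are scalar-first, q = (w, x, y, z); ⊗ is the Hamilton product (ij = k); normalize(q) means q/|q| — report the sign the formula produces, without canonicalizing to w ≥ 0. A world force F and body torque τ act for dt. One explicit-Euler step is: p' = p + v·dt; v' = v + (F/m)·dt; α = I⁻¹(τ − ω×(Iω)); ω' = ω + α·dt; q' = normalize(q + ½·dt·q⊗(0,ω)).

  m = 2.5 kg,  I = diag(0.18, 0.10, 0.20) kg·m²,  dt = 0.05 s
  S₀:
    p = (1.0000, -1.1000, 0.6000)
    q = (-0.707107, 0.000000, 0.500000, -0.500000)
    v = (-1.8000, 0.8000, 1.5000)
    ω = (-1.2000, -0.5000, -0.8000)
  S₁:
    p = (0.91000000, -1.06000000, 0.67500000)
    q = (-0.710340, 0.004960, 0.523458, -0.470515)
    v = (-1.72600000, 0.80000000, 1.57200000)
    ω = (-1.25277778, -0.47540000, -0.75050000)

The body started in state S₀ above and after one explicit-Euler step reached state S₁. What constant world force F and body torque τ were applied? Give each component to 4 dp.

F = (3.7000, 0.0000, 3.6000)
τ = (-0.1500, 0.0300, 0.1500)

Δω = ω₁−ω₀ = (-0.05277778, 0.02460000, 0.04950000)
applied torque τ = (-0.1500, 0.0300, 0.1500)
Δv = v₁−v₀ = (0.07400000, 0.00000000, 0.07200000)
applied force F = (3.7000, 0.0000, 3.6000)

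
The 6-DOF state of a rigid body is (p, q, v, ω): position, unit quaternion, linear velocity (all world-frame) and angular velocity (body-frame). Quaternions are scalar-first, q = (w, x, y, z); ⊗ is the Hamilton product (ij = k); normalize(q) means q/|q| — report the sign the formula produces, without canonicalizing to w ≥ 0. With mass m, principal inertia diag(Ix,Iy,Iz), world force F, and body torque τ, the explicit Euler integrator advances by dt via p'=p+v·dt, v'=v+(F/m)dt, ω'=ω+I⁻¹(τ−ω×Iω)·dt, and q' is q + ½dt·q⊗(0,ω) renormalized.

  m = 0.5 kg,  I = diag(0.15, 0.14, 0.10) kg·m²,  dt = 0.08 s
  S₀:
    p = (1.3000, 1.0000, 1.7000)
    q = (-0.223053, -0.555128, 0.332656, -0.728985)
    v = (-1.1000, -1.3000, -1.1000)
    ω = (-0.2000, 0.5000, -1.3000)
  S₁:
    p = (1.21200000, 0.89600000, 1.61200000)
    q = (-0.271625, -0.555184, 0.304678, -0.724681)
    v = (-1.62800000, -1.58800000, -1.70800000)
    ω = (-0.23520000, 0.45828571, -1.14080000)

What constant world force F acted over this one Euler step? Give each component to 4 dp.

F = (-3.3000, -1.8000, -3.8000)

Δv = v₁−v₀ = (-0.52800000, -0.28800000, -0.60800000)
m·(v₁−v₀)/dt = (-3.3000, -1.8000, -3.8000)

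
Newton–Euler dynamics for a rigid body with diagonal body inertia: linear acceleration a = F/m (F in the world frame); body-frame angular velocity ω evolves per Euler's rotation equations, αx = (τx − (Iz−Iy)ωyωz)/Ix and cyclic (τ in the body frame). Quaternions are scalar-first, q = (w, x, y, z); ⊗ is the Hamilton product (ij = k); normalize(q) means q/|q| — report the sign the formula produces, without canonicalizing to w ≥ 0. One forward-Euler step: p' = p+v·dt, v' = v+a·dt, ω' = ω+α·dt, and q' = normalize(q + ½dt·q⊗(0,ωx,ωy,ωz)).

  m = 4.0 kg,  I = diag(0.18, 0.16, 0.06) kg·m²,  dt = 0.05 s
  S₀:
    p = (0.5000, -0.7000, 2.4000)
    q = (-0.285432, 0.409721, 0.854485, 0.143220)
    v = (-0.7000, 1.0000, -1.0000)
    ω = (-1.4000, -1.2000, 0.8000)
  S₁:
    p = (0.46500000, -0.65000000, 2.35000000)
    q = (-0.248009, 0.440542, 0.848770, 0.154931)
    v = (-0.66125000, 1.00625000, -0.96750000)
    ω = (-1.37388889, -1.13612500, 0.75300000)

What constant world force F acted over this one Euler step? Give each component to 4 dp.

F = (3.1000, 0.5000, 2.6000)

Δv = v₁−v₀ = (0.03875000, 0.00625000, 0.03250000)
F = m·Δv/dt = (3.1000, 0.5000, 2.6000)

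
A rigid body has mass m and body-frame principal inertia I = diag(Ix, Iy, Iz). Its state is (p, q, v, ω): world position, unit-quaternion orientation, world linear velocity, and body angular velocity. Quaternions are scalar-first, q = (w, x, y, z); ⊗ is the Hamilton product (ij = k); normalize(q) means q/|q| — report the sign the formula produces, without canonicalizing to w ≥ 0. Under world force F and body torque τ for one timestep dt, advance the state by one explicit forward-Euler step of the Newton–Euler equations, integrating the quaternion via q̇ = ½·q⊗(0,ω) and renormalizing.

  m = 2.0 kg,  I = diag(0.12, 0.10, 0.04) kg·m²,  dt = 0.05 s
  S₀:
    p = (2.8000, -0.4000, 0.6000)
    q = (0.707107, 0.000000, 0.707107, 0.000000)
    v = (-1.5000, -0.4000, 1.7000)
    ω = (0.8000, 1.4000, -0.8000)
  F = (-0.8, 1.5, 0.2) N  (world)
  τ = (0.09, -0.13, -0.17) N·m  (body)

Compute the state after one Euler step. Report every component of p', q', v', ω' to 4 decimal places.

p' = (2.7250, -0.4200, 0.6850)
q' = (0.6817, 0.0000, 0.7311, -0.0283)
v' = (-1.5200, -0.3625, 1.7050)
ω' = (0.8095, 1.3606, -0.9845)

(τ − ω×Iω)/I = (0.1900, -0.7880, -3.6900)
ω + α·dt = (0.8095, 1.3606, -0.9845)
2q̇ = q⊗(0,ω) = (-0.9899498, 0.0000000, 0.9899498, -1.1313712)
updated quaternion q' = (0.6817, 0.0000, 0.7311, -0.0283)
p + v·dt = (2.7250, -0.4200, 0.6850)
v' = v + a·dt = (-1.5200, -0.3625, 1.7050)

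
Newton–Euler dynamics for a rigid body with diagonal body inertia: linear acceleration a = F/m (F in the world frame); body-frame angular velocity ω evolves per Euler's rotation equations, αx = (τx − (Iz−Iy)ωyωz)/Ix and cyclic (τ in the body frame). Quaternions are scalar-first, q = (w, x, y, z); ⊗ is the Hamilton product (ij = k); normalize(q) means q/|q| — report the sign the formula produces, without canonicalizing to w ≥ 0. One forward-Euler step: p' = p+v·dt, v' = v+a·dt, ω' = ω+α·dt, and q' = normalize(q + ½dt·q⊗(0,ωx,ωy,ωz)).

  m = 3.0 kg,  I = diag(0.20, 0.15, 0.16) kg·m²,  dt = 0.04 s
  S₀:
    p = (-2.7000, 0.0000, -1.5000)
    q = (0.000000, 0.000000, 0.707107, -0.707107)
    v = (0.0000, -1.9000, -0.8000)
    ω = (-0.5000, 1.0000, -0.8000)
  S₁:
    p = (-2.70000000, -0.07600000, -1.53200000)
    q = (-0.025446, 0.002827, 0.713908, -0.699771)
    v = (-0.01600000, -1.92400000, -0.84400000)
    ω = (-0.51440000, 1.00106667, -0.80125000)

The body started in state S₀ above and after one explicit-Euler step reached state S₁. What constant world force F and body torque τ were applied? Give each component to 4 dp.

velocity change Δv = (-0.01600000, -0.02400000, -0.04400000)
F = m·Δv/dt = (-1.2000, -1.8000, -3.3000)
Δω = ω₁−ω₀ = (-0.01440000, 0.00106667, -0.00125000)
τ = I·(Δω/dt) + ω₀×(Iω₀) = (-0.0800, 0.0200, 0.0200)

F = (-1.2000, -1.8000, -3.3000)
τ = (-0.0800, 0.0200, 0.0200)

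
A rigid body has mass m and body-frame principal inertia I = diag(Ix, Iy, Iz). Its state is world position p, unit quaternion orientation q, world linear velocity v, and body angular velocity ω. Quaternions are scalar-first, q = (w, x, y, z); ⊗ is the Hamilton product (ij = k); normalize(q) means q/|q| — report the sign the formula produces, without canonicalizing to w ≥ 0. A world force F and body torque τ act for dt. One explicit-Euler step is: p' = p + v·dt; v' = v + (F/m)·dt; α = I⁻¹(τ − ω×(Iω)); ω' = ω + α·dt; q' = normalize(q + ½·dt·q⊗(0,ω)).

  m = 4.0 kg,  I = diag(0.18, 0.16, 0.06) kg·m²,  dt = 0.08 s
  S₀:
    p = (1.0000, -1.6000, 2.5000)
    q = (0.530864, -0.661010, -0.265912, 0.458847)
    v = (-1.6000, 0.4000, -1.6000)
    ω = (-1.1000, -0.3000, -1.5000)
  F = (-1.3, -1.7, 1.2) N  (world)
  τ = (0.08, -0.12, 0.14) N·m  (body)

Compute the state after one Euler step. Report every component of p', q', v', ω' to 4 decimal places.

p' = (0.8720, -1.5680, 2.3720)
q' = (0.5246, -0.6610, -0.3312, 0.4220)
v' = (-1.6260, 0.3660, -1.5760)
ω' = (-1.0444, -0.4590, -1.3045)

angular accel α = (0.6944, -1.9875, 2.4433)
ω + α·dt = (-1.0444, -0.4590, -1.3045)
Hamilton product q⊗(0,ω) = (-0.1186141, -0.0474283, -1.6555059, -0.8904962)
q' = normalize(q + ½dt·q⊗(0,ω)) = (0.5246, -0.6610, -0.3312, 0.4220)
a = (-0.3250, -0.4250, 0.3000)
p + v·dt = (0.8720, -1.5680, 2.3720)
new velocity v' = (-1.6260, 0.3660, -1.5760)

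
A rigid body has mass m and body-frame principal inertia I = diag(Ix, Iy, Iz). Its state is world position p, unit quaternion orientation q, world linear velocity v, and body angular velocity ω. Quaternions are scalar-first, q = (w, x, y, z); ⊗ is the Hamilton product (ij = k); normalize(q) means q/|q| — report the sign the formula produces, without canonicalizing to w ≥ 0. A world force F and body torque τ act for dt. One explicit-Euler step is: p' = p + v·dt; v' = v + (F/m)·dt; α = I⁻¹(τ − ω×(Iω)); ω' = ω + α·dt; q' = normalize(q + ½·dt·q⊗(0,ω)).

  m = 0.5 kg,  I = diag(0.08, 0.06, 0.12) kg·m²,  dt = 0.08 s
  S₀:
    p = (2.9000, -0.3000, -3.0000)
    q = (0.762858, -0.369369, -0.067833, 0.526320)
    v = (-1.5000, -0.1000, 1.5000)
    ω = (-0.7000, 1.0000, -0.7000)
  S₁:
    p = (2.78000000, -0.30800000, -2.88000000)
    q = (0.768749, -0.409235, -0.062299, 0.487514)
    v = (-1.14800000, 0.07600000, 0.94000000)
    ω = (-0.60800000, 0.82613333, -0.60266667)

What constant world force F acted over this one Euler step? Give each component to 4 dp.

Δv = v₁−v₀ = (0.35200000, 0.17600000, -0.56000000)
applied force F = (2.2000, 1.1000, -3.5000)

F = (2.2000, 1.1000, -3.5000)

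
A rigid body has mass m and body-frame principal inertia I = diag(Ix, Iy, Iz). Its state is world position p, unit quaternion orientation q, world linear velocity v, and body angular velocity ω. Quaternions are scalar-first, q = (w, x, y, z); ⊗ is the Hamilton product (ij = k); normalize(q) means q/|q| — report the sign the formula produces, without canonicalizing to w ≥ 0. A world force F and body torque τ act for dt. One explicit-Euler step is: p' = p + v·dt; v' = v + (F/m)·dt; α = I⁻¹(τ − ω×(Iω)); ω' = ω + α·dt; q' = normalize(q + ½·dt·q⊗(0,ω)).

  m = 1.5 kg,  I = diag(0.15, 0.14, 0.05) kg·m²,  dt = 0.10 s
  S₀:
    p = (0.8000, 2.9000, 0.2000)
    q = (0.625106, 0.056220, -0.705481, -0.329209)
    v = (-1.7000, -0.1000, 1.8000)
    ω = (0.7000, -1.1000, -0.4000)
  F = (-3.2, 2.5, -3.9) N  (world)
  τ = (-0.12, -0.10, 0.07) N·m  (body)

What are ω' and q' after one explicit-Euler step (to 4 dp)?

gyro term ω×Iω = (-0.0396, -0.0280, 0.0077)
α = I⁻¹(τ − ω×Iω) = (-0.5360, -0.5143, 1.2460)
ω + α·dt = (0.6464, -1.1514, -0.2754)
q⊗(0,ω) = (-0.9470667, 0.3576367, -0.8955749, 0.1819523)
q' = normalize(q + ½dt·q⊗(0,ω)) = (0.5764, 0.0739, -0.7485, -0.3194)

ω' = (0.6464, -1.1514, -0.2754)
q' = (0.5764, 0.0739, -0.7485, -0.3194)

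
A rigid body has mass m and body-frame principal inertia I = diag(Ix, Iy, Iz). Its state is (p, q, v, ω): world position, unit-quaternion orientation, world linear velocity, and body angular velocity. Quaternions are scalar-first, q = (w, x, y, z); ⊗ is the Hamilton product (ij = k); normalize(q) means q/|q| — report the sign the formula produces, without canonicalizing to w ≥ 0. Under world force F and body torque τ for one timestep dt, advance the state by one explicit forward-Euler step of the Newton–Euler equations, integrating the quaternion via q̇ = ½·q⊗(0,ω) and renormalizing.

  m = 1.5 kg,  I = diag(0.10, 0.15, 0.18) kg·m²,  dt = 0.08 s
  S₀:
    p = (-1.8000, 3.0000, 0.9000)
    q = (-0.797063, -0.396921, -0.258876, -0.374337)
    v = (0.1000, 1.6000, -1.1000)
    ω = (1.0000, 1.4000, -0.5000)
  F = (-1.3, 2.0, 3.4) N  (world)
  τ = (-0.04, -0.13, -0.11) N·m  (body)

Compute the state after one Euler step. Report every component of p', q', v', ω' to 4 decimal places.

p' = (-1.7920, 3.1280, 0.8120)
q' = (-0.7722, -0.4016, -0.3256, -0.3693)
v' = (0.0307, 1.7067, -0.9187)
ω' = (0.9848, 1.3093, -0.5800)

gyro term ω×Iω = (-0.0210, 0.0400, 0.0700)
angular accel α = (-0.1900, -1.1333, -1.0000)
ω + α·dt = (0.9848, 1.3093, -0.5800)
Hamilton product q⊗(0,ω) = (0.5721789, -0.1435532, -1.6886857, 0.1017181)
q + ½dt·q⊗(0,ω), renormalized = (-0.7722, -0.4016, -0.3256, -0.3693)
a = F/m = (-0.8667, 1.3333, 2.2667)
p' = p + v·dt = (-1.7920, 3.1280, 0.8120)
v + (F/m)dt = (0.0307, 1.7067, -0.9187)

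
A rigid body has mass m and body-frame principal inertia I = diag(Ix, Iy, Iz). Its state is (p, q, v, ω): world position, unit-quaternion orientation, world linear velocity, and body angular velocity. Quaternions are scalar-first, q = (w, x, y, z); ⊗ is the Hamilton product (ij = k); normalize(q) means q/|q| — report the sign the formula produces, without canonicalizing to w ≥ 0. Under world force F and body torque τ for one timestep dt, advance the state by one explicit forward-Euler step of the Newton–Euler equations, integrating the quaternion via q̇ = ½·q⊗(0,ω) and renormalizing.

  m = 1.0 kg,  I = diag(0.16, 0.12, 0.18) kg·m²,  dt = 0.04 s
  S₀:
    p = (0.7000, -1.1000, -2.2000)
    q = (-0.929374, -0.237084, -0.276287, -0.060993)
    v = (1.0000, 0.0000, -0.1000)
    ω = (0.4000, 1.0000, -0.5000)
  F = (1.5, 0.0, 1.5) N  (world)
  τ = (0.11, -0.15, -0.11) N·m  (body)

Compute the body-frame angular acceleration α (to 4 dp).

precession coupling ω×(Iω) = (-0.0300, 0.0040, -0.0160)
(τ − ω×Iω)/I = (0.8750, -1.2833, -0.5222)

α = (0.8750, -1.2833, -0.5222)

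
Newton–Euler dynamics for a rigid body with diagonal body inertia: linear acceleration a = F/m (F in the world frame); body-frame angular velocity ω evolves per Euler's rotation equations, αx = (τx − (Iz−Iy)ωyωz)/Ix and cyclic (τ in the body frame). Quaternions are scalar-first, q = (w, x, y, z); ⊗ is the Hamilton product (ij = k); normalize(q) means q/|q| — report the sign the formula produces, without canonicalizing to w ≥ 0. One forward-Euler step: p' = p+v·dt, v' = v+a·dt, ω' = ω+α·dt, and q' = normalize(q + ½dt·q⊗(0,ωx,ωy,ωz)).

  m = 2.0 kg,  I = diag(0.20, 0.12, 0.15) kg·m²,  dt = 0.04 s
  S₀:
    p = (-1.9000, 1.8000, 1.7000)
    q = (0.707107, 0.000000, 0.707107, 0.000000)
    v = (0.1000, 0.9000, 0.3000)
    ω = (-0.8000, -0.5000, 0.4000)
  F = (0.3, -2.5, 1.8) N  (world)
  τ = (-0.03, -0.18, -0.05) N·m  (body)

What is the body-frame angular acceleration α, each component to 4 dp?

α = (-0.1200, -1.3667, -0.1200)

ω×(Iω) gyroscopic = (-0.0060, -0.0160, -0.0320)
α = I⁻¹(τ − ω×Iω) = (-0.1200, -1.3667, -0.1200)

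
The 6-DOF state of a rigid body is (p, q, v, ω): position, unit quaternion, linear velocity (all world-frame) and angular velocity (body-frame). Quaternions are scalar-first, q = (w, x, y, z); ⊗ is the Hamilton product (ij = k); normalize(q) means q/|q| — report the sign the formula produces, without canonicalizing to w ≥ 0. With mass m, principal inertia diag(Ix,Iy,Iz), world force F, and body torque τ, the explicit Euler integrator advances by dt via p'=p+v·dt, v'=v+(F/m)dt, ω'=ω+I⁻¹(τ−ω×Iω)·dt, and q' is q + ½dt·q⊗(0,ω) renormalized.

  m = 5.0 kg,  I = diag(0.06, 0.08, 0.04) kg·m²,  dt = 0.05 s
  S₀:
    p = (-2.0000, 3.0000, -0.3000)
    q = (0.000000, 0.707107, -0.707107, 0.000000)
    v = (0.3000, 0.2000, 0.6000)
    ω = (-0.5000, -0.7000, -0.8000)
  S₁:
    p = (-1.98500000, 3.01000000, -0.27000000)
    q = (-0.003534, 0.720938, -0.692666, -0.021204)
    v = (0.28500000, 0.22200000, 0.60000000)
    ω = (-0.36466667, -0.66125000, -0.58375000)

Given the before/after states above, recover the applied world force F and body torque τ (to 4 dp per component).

F = (-1.5000, 2.2000, 0.0000)
τ = (0.1400, 0.0700, 0.1800)

velocity change Δv = (-0.01500000, 0.02200000, 0.00000000)
applied force F = (-1.5000, 2.2000, 0.0000)
rate change Δω = (0.13533333, 0.03875000, 0.21625000)
applied torque τ = (0.1400, 0.0700, 0.1800)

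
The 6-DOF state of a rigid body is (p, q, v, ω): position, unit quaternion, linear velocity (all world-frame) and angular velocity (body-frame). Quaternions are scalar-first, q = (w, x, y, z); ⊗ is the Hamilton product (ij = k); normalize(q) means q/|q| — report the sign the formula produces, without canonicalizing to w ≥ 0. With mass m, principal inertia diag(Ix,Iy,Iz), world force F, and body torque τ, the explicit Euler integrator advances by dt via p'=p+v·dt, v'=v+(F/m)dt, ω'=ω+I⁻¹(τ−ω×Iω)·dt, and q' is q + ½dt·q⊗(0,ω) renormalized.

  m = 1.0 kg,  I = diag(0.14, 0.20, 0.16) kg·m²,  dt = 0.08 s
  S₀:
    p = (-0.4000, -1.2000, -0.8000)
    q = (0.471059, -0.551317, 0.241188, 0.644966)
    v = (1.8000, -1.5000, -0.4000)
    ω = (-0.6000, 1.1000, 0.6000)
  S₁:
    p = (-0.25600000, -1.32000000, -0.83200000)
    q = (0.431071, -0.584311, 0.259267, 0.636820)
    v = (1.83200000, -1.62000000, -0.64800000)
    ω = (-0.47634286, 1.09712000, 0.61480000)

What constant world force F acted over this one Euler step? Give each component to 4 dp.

Δv = v₁−v₀ = (0.03200000, -0.12000000, -0.24800000)
F = m·Δv/dt = (0.4000, -1.5000, -3.1000)

F = (0.4000, -1.5000, -3.1000)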